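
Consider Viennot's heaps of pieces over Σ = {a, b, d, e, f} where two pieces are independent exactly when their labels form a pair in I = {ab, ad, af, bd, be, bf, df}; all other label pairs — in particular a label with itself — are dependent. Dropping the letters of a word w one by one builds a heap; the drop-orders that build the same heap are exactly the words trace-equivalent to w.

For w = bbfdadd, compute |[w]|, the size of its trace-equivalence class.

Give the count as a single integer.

0(b) covers ∅
1(b) covers 0:b
2(f) covers ∅
3(d) covers ∅
4(a) covers ∅
5(d) covers 3:d
6(d) covers 5:d
floor of heap: 0:b, 2:f, 3:d, 4:a
completions by unplaced set U, small U first (add the entries for U minus each lowest piece of U):
  |U|=1: {1}:1  {2}:1  {4}:1  {6}:1
  |U|=2: {0,1}:1  {1,2}:2  {1,4}:2  {1,6}:2  {2,4}:2  {2,6}:2  {4,6}:2  {5,6}:1
  |U|=3: {0,1,2}:3  {0,1,4}:3  {0,1,6}:3  {1,2,4}:6  {1,2,6}:6  {1,4,6}:6  {1,5,6}:3  {2,4,6}:6  {2,5,6}:3  {3,5,6}:1  {4,5,6}:3
  |U|=4: {0,1,2,4}:12  {0,1,2,6}:12  {0,1,4,6}:12  {0,1,5,6}:6  {1,2,4,6}:24  {1,2,5,6}:12  {1,3,5,6}:4  {1,4,5,6}:12  {2,3,5,6}:4  {2,4,5,6}:12  {3,4,5,6}:4
  |U|=5: {0,1,2,4,6}:60  {0,1,2,5,6}:30  {0,1,3,5,6}:10  {0,1,4,5,6}:30  {1,2,3,5,6}:20  {1,2,4,5,6}:60  {1,3,4,5,6}:20  {2,3,4,5,6}:20
  start at 0(b): 120
  start at 2(f): 60
  start at 3(d): 180
  start at 4(a): 60
sum over floor = 420

420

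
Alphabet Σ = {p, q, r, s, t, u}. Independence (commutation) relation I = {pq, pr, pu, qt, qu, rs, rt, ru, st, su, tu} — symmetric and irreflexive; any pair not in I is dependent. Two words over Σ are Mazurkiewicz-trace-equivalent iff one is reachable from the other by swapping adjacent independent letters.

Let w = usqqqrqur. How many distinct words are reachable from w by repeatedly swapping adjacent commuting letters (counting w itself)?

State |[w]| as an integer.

0(u) covers ∅
1(s) covers ∅
2(q) covers 1:s
3(q) covers 2:q
4(q) covers 3:q
5(r) covers 4:q
6(q) covers 5:r
7(u) covers 0:u
8(r) covers 6:q
floor of heap: 0:u, 1:s
completions by unplaced set U, small U first (add the entries for U minus each lowest piece of U):
  |U|=1: {7}:1  {8}:1
  |U|=2: {0,7}:1  {6,8}:1  {7,8}:2
  |U|=3: {0,7,8}:3  {5,6,8}:1  {6,7,8}:3
  |U|=4: {0,6,7,8}:6  {4,5,6,8}:1  {5,6,7,8}:4
  |U|=5: {0,5,6,7,8}:10  {3,4,5,6,8}:1  {4,5,6,7,8}:5
  |U|=6: {0,4,5,6,7,8}:15  {2,3,4,5,6,8}:1  {3,4,5,6,7,8}:6
  |U|=7: {0,3,4,5,6,7,8}:21  {1,2,3,4,5,6,8}:1  {2,3,4,5,6,7,8}:7
  start at 0(u): 8
  start at 1(s): 28
sum over floor = 36

36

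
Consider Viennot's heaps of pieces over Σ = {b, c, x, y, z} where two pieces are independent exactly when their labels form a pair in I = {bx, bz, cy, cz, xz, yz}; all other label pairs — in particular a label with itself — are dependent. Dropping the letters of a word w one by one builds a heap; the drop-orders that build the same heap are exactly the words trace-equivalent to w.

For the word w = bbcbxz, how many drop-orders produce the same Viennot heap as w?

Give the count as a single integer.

drop 0:b onto floor
drop 1:b onto {0:b}
drop 2:c onto {1:b}
drop 3:b onto {2:c}
drop 4:x onto {2:c}
drop 5:z onto floor
ground layer = {0:b, 5:z}
drop-orders for the pieces not yet dropped (sum over which currently-grounded one goes next):
  1 to go: {3} 1  {4} 1  {5} 1
  2 to go: {3,4} 2  {3,5} 2  {4,5} 2
  3 to go: {2,3,4} 2  {3,4,5} 6
  4 to go: {1,2,3,4} 2  {2,3,4,5} 8
  if 0:b drops first: 10 orders
  if 5:z drops first: 2 orders
heap linearizations: 12

12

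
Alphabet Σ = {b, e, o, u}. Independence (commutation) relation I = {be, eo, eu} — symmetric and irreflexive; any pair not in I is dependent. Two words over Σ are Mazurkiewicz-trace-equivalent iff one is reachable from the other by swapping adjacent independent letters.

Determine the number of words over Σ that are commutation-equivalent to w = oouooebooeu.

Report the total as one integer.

55

0(o) covers ∅
1(o) covers 0:o
2(u) covers 1:o
3(o) covers 2:u
4(o) covers 3:o
5(e) covers ∅
6(b) covers 4:o
7(o) covers 6:b
8(o) covers 7:o
9(e) covers 5:e
10(u) covers 8:o
floor of heap: 0:o, 5:e
completions by unplaced set U, small U first (add the entries for U minus each lowest piece of U):
  |U|=1: {9}:1  {10}:1
  |U|=2: {5,9}:1  {8,10}:1  {9,10}:2
  |U|=3: {5,9,10}:3  {7,8,10}:1  {8,9,10}:3
  |U|=4: {5,8,9,10}:6  {6,7,8,10}:1  {7,8,9,10}:4
  |U|=5: {4,6,7,8,10}:1  {5,7,8,9,10}:10  {6,7,8,9,10}:5
  |U|=6: {3,4,6,7,8,10}:1  {4,6,7,8,9,10}:6  {5,6,7,8,9,10}:15
  |U|=7: {2,3,4,6,7,8,10}:1  {3,4,6,7,8,9,10}:7  {4,5,6,7,8,9,10}:21
  |U|=8: {1,2,3,4,6,7,8,10}:1  {2,3,4,6,7,8,9,10}:8  {3,4,5,6,7,8,9,10}:28
  |U|=9: {0,1,2,3,4,6,7,8,10}:1  {1,2,3,4,6,7,8,9,10}:9  {2,3,4,5,6,7,8,9,10}:36
  start at 0(o): 45
  start at 5(e): 10
sum over floor = 55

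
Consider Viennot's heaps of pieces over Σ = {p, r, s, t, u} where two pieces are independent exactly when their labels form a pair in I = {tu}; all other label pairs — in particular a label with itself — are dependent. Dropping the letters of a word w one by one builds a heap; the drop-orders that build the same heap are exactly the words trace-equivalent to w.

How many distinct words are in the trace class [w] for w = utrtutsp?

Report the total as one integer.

drop 0:u onto floor
drop 1:t onto floor
drop 2:r onto {0:u, 1:t}
drop 3:t onto {2:r}
drop 4:u onto {2:r}
drop 5:t onto {3:t}
drop 6:s onto {4:u, 5:t}
drop 7:p onto {6:s}
ground layer = {0:u, 1:t}
drop-orders for the pieces not yet dropped (sum over which currently-grounded one goes next):
  1 to go: {7} 1
  2 to go: {6,7} 1
  3 to go: {4,6,7} 1  {5,6,7} 1
  4 to go: {3,5,6,7} 1  {4,5,6,7} 2
  5 to go: {3,4,5,6,7} 3
  6 to go: {2,3,4,5,6,7} 3
  if 0:u drops first: 3 orders
  if 1:t drops first: 3 orders
heap linearizations: 6

6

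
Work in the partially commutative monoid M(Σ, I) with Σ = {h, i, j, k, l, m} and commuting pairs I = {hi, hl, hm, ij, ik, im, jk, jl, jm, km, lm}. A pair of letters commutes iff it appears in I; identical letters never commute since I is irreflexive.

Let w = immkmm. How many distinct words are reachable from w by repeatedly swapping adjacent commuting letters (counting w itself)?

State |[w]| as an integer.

piece 0:i — minimal
piece 1:m — minimal
piece 2:m rests on {1:m}
piece 3:k — minimal
piece 4:m rests on {2:m}
piece 5:m rests on {4:m}
minimal pieces: {0:i, 1:m, 3:k}
ways to finish when only these pieces remain (= sum over removing one remaining piece with nothing left below it):
  1 left: {0}→1  {3}→1  {5}→1
  2 left: {0,3}→2  {0,5}→2  {3,5}→2  {4,5}→1
  3 left: {0,3,5}→6  {0,4,5}→3  {2,4,5}→1  {3,4,5}→3
  4 left: {0,2,4,5}→4  {0,3,4,5}→12  {1,2,4,5}→1  {2,3,4,5}→4
  placing 0:i first → 5 extensions
  placing 1:m first → 20 extensions
  placing 3:k first → 5 extensions
total linear extensions = 30

30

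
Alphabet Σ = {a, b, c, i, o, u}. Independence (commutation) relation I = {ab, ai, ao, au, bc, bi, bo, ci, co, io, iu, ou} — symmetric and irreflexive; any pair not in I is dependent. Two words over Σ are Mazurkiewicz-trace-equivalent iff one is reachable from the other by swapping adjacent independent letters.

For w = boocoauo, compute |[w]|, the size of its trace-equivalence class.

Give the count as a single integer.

#0=b has no predecessor
#1=o has no predecessor
#2=o depends on [1:o]
#3=c has no predecessor
#4=o depends on [2:o]
#5=a depends on [3:c]
#6=u depends on [0:b, 3:c]
#7=o depends on [4:o]
sources: [0:b, 1:o, 3:c]
N(rest) = Σ N(rest − s) over sources s of rest; N(one piece) = 1:
  size 1 → [5]=1  [6]=1  [7]=1
  size 2 → [0,6]=1  [4,7]=1  [5,6]=2  [5,7]=2  [6,7]=2
  size 3 → [0,5,6]=3  [0,6,7]=3  [2,4,7]=1  [3,5,6]=2  [4,5,7]=3  [4,6,7]=3  [5,6,7]=6
  size 4 → [0,3,5,6]=5  [0,4,6,7]=6  [0,5,6,7]=12  [1,2,4,7]=1  [2,4,5,7]=4  [2,4,6,7]=4  [3,5,6,7]=8  [4,5,6,7]=12
  size 5 → [0,2,4,6,7]=10  [0,3,5,6,7]=25  [0,4,5,6,7]=30  [1,2,4,5,7]=5  [1,2,4,6,7]=5  [2,4,5,6,7]=20  [3,4,5,6,7]=20
  size 6 → [0,1,2,4,6,7]=15  [0,2,4,5,6,7]=60  [0,3,4,5,6,7]=75  [1,2,4,5,6,7]=30  [2,3,4,5,6,7]=40
  first=0(b) contributes 70
  first=1(o) contributes 175
  first=3(c) contributes 105
|[w]| = 350

350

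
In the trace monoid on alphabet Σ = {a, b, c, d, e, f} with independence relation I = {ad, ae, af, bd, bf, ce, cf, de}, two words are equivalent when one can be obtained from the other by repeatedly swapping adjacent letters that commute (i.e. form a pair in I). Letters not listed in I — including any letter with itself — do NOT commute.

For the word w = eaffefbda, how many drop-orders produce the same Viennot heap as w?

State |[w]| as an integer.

34

piece 0:e — minimal
piece 1:a — minimal
piece 2:f rests on {0:e}
piece 3:f rests on {2:f}
piece 4:e rests on {3:f}
piece 5:f rests on {4:e}
piece 6:b rests on {1:a, 4:e}
piece 7:d rests on {5:f}
piece 8:a rests on {6:b}
minimal pieces: {0:e, 1:a}
ways to finish when only these pieces remain (= sum over removing one remaining piece with nothing left below it):
  1 left: {7}→1  {8}→1
  2 left: {5,7}→1  {6,8}→1  {7,8}→2
  3 left: {1,6,8}→1  {5,7,8}→3  {6,7,8}→3
  4 left: {1,6,7,8}→4  {5,6,7,8}→6
  5 left: {1,5,6,7,8}→10  {4,5,6,7,8}→6
  6 left: {1,4,5,6,7,8}→16  {3,4,5,6,7,8}→6
  7 left: {1,3,4,5,6,7,8}→22  {2,3,4,5,6,7,8}→6
  placing 0:e first → 28 extensions
  placing 1:a first → 6 extensions
total linear extensions = 34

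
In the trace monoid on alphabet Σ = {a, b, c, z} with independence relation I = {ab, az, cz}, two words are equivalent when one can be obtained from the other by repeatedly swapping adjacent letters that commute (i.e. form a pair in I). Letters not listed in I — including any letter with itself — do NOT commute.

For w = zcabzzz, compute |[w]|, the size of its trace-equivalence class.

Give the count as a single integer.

11

piece 0:z — minimal
piece 1:c — minimal
piece 2:a rests on {1:c}
piece 3:b rests on {0:z, 1:c}
piece 4:z rests on {3:b}
piece 5:z rests on {4:z}
piece 6:z rests on {5:z}
minimal pieces: {0:z, 1:c}
ways to finish when only these pieces remain (= sum over removing one remaining piece with nothing left below it):
  1 left: {2}→1  {6}→1
  2 left: {2,6}→2  {5,6}→1
  3 left: {2,5,6}→3  {4,5,6}→1
  4 left: {2,4,5,6}→4  {3,4,5,6}→1
  5 left: {0,3,4,5,6}→1  {2,3,4,5,6}→5
  placing 0:z first → 5 extensions
  placing 1:c first → 6 extensions
total linear extensions = 11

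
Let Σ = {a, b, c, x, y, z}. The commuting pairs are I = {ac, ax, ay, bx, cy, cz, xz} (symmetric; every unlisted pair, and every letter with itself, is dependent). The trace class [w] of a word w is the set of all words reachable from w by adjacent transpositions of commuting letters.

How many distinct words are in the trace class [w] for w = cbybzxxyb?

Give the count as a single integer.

drop 0:c onto floor
drop 1:b onto {0:c}
drop 2:y onto {1:b}
drop 3:b onto {2:y}
drop 4:z onto {3:b}
drop 5:x onto {2:y}
drop 6:x onto {5:x}
drop 7:y onto {4:z, 6:x}
drop 8:b onto {7:y}
ground layer = {0:c}
drop-orders for the pieces not yet dropped (sum over which currently-grounded one goes next):
  1 to go: {8} 1
  2 to go: {7,8} 1
  3 to go: {4,7,8} 1  {6,7,8} 1
  4 to go: {3,4,7,8} 1  {4,6,7,8} 2  {5,6,7,8} 1
  5 to go: {3,4,6,7,8} 3  {4,5,6,7,8} 3
  6 to go: {3,4,5,6,7,8} 6
  7 to go: {2,3,4,5,6,7,8} 6
  if 0:c drops first: 6 orders

6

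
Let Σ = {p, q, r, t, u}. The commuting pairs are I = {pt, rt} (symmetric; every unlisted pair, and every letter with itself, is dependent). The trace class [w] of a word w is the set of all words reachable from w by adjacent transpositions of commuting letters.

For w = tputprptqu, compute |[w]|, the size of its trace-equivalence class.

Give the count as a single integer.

0(t) covers ∅
1(p) covers ∅
2(u) covers 0:t, 1:p
3(t) covers 2:u
4(p) covers 2:u
5(r) covers 4:p
6(p) covers 5:r
7(t) covers 3:t
8(q) covers 6:p, 7:t
9(u) covers 8:q
floor of heap: 0:t, 1:p
completions by unplaced set U, small U first (add the entries for U minus each lowest piece of U):
  |U|=1: {9}:1
  |U|=2: {8,9}:1
  |U|=3: {6,8,9}:1  {7,8,9}:1
  |U|=4: {3,7,8,9}:1  {5,6,8,9}:1  {6,7,8,9}:2
  |U|=5: {3,6,7,8,9}:3  {4,5,6,8,9}:1  {5,6,7,8,9}:3
  |U|=6: {3,5,6,7,8,9}:6  {4,5,6,7,8,9}:4
  |U|=7: {3,4,5,6,7,8,9}:10
  |U|=8: {2,3,4,5,6,7,8,9}:10
  start at 0(t): 10
  start at 1(p): 10
sum over floor = 20

20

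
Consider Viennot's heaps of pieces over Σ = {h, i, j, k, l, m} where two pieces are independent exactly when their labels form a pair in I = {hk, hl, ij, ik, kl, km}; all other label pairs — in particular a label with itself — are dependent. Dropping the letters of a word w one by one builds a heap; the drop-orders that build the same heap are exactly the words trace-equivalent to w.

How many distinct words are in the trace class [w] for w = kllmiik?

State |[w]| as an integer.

#0=k has no predecessor
#1=l has no predecessor
#2=l depends on [1:l]
#3=m depends on [2:l]
#4=i depends on [3:m]
#5=i depends on [4:i]
#6=k depends on [0:k]
sources: [0:k, 1:l]
N(rest) = Σ N(rest − s) over sources s of rest; N(one piece) = 1:
  size 1 → [5]=1  [6]=1
  size 2 → [0,6]=1  [4,5]=1  [5,6]=2
  size 3 → [0,5,6]=3  [3,4,5]=1  [4,5,6]=3
  size 4 → [0,4,5,6]=6  [2,3,4,5]=1  [3,4,5,6]=4
  size 5 → [0,3,4,5,6]=10  [1,2,3,4,5]=1  [2,3,4,5,6]=5
  first=0(k) contributes 6
  first=1(l) contributes 15
|[w]| = 21

21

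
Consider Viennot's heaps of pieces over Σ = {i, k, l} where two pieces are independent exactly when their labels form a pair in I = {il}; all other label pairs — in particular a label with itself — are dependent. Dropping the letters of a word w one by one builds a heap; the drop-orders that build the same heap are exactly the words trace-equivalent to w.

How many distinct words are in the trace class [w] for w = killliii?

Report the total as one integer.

35

0(k) covers ∅
1(i) covers 0:k
2(l) covers 0:k
3(l) covers 2:l
4(l) covers 3:l
5(i) covers 1:i
6(i) covers 5:i
7(i) covers 6:i
floor of heap: 0:k
completions by unplaced set U, small U first (add the entries for U minus each lowest piece of U):
  |U|=1: {4}:1  {7}:1
  |U|=2: {3,4}:1  {4,7}:2  {6,7}:1
  |U|=3: {2,3,4}:1  {3,4,7}:3  {4,6,7}:3  {5,6,7}:1
  |U|=4: {1,5,6,7}:1  {2,3,4,7}:4  {3,4,6,7}:6  {4,5,6,7}:4
  |U|=5: {1,4,5,6,7}:5  {2,3,4,6,7}:10  {3,4,5,6,7}:10
  |U|=6: {1,3,4,5,6,7}:15  {2,3,4,5,6,7}:20
  start at 0(k): 35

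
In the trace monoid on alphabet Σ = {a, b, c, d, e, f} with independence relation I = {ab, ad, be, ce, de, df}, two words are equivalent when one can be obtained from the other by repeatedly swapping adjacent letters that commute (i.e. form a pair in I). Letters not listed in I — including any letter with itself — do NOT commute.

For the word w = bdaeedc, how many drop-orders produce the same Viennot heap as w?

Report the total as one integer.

piece 0:b — minimal
piece 1:d rests on {0:b}
piece 2:a — minimal
piece 3:e rests on {2:a}
piece 4:e rests on {3:e}
piece 5:d rests on {1:d}
piece 6:c rests on {2:a, 5:d}
minimal pieces: {0:b, 2:a}
ways to finish when only these pieces remain (= sum over removing one remaining piece with nothing left below it):
  1 left: {4}→1  {6}→1
  2 left: {3,4}→1  {4,6}→2  {5,6}→1
  3 left: {1,5,6}→1  {3,4,6}→3  {4,5,6}→3
  4 left: {0,1,5,6}→1  {1,4,5,6}→4  {2,3,4,6}→3  {3,4,5,6}→6
  5 left: {0,1,4,5,6}→5  {1,3,4,5,6}→10  {2,3,4,5,6}→9
  placing 0:b first → 19 extensions
  placing 2:a first → 15 extensions
total linear extensions = 34

34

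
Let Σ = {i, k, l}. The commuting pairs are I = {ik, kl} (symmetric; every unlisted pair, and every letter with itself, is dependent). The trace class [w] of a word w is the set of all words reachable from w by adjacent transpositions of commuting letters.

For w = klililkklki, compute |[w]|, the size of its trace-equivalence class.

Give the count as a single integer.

0(k) covers ∅
1(l) covers ∅
2(i) covers 1:l
3(l) covers 2:i
4(i) covers 3:l
5(l) covers 4:i
6(k) covers 0:k
7(k) covers 6:k
8(l) covers 5:l
9(k) covers 7:k
10(i) covers 8:l
floor of heap: 0:k, 1:l
completions by unplaced set U, small U first (add the entries for U minus each lowest piece of U):
  |U|=1: {9}:1  {10}:1
  |U|=2: {7,9}:1  {8,10}:1  {9,10}:2
  |U|=3: {5,8,10}:1  {6,7,9}:1  {7,9,10}:3  {8,9,10}:3
  |U|=4: {0,6,7,9}:1  {4,5,8,10}:1  {5,8,9,10}:4  {6,7,9,10}:4  {7,8,9,10}:6
  |U|=5: {0,6,7,9,10}:5  {3,4,5,8,10}:1  {4,5,8,9,10}:5  {5,7,8,9,10}:10  {6,7,8,9,10}:10
  |U|=6: {0,6,7,8,9,10}:15  {2,3,4,5,8,10}:1  {3,4,5,8,9,10}:6  {4,5,7,8,9,10}:15  {5,6,7,8,9,10}:20
  |U|=7: {0,5,6,7,8,9,10}:35  {1,2,3,4,5,8,10}:1  {2,3,4,5,8,9,10}:7  {3,4,5,7,8,9,10}:21  {4,5,6,7,8,9,10}:35
  |U|=8: {0,4,5,6,7,8,9,10}:70  {1,2,3,4,5,8,9,10}:8  {2,3,4,5,7,8,9,10}:28  {3,4,5,6,7,8,9,10}:56
  |U|=9: {0,3,4,5,6,7,8,9,10}:126  {1,2,3,4,5,7,8,9,10}:36  {2,3,4,5,6,7,8,9,10}:84
  start at 0(k): 120
  start at 1(l): 210
sum over floor = 330

330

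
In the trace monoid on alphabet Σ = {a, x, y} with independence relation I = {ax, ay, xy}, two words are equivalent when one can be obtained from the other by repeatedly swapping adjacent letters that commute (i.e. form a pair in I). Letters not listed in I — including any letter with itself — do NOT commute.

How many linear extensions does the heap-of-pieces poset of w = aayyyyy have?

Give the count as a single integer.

#0=a has no predecessor
#1=a depends on [0:a]
#2=y has no predecessor
#3=y depends on [2:y]
#4=y depends on [3:y]
#5=y depends on [4:y]
#6=y depends on [5:y]
sources: [0:a, 2:y]
N(rest) = Σ N(rest − s) over sources s of rest; N(one piece) = 1:
  size 1 → [1]=1  [6]=1
  size 2 → [0,1]=1  [1,6]=2  [5,6]=1
  size 3 → [0,1,6]=3  [1,5,6]=3  [4,5,6]=1
  size 4 → [0,1,5,6]=6  [1,4,5,6]=4  [3,4,5,6]=1
  size 5 → [0,1,4,5,6]=10  [1,3,4,5,6]=5  [2,3,4,5,6]=1
  first=0(a) contributes 6
  first=2(y) contributes 15
|[w]| = 21

21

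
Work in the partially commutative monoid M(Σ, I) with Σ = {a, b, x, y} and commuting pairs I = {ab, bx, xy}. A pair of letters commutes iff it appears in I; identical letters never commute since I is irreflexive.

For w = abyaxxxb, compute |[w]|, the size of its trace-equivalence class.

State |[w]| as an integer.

10

#0=a has no predecessor
#1=b has no predecessor
#2=y depends on [0:a, 1:b]
#3=a depends on [2:y]
#4=x depends on [3:a]
#5=x depends on [4:x]
#6=x depends on [5:x]
#7=b depends on [2:y]
sources: [0:a, 1:b]
N(rest) = Σ N(rest − s) over sources s of rest; N(one piece) = 1:
  size 1 → [6]=1  [7]=1
  size 2 → [5,6]=1  [6,7]=2
  size 3 → [4,5,6]=1  [5,6,7]=3
  size 4 → [3,4,5,6]=1  [4,5,6,7]=4
  size 5 → [3,4,5,6,7]=5
  size 6 → [2,3,4,5,6,7]=5
  first=0(a) contributes 5
  first=1(b) contributes 5
|[w]| = 10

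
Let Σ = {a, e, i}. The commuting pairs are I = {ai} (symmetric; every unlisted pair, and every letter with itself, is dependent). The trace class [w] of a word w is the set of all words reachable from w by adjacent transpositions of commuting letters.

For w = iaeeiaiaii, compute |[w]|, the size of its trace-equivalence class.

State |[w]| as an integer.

drop 0:i onto floor
drop 1:a onto floor
drop 2:e onto {0:i, 1:a}
drop 3:e onto {2:e}
drop 4:i onto {3:e}
drop 5:a onto {3:e}
drop 6:i onto {4:i}
drop 7:a onto {5:a}
drop 8:i onto {6:i}
drop 9:i onto {8:i}
ground layer = {0:i, 1:a}
drop-orders for the pieces not yet dropped (sum over which currently-grounded one goes next):
  1 to go: {7} 1  {9} 1
  2 to go: {5,7} 1  {7,9} 2  {8,9} 1
  3 to go: {5,7,9} 3  {6,8,9} 1  {7,8,9} 3
  4 to go: {4,6,8,9} 1  {5,7,8,9} 6  {6,7,8,9} 4
  5 to go: {4,6,7,8,9} 5  {5,6,7,8,9} 10
  6 to go: {4,5,6,7,8,9} 15
  7 to go: {3,4,5,6,7,8,9} 15
  8 to go: {2,3,4,5,6,7,8,9} 15
  if 0:i drops first: 15 orders
  if 1:a drops first: 15 orders
heap linearizations: 30

30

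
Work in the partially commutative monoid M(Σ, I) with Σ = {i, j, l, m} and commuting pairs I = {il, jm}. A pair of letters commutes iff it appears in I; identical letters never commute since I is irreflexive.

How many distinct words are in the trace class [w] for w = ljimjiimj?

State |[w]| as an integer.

4

#0=l has no predecessor
#1=j depends on [0:l]
#2=i depends on [1:j]
#3=m depends on [2:i]
#4=j depends on [2:i]
#5=i depends on [3:m, 4:j]
#6=i depends on [5:i]
#7=m depends on [6:i]
#8=j depends on [6:i]
sources: [0:l]
N(rest) = Σ N(rest − s) over sources s of rest; N(one piece) = 1:
  size 1 → [7]=1  [8]=1
  size 2 → [7,8]=2
  size 3 → [6,7,8]=2
  size 4 → [5,6,7,8]=2
  size 5 → [3,5,6,7,8]=2  [4,5,6,7,8]=2
  size 6 → [3,4,5,6,7,8]=4
  size 7 → [2,3,4,5,6,7,8]=4
  first=0(l) contributes 4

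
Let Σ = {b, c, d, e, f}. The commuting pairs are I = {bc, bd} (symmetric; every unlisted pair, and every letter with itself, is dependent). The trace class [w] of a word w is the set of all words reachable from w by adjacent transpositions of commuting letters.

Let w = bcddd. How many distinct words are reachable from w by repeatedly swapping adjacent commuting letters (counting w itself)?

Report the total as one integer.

5

drop 0:b onto floor
drop 1:c onto floor
drop 2:d onto {1:c}
drop 3:d onto {2:d}
drop 4:d onto {3:d}
ground layer = {0:b, 1:c}
drop-orders for the pieces not yet dropped (sum over which currently-grounded one goes next):
  1 to go: {0} 1  {4} 1
  2 to go: {0,4} 2  {3,4} 1
  3 to go: {0,3,4} 3  {2,3,4} 1
  if 0:b drops first: 1 orders
  if 1:c drops first: 4 orders
heap linearizations: 5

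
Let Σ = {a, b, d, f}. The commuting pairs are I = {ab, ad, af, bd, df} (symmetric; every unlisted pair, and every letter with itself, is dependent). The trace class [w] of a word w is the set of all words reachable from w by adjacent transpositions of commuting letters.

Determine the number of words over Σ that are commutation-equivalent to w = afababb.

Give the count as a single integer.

35

0(a) covers ∅
1(f) covers ∅
2(a) covers 0:a
3(b) covers 1:f
4(a) covers 2:a
5(b) covers 3:b
6(b) covers 5:b
floor of heap: 0:a, 1:f
completions by unplaced set U, small U first (add the entries for U minus each lowest piece of U):
  |U|=1: {4}:1  {6}:1
  |U|=2: {2,4}:1  {4,6}:2  {5,6}:1
  |U|=3: {0,2,4}:1  {2,4,6}:3  {3,5,6}:1  {4,5,6}:3
  |U|=4: {0,2,4,6}:4  {1,3,5,6}:1  {2,4,5,6}:6  {3,4,5,6}:4
  |U|=5: {0,2,4,5,6}:10  {1,3,4,5,6}:5  {2,3,4,5,6}:10
  start at 0(a): 15
  start at 1(f): 20
sum over floor = 35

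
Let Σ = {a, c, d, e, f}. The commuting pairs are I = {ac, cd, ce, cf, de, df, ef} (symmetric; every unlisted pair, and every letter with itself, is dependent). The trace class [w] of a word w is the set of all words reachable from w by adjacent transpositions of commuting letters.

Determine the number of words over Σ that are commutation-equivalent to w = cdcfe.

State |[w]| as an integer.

60

0(c) covers ∅
1(d) covers ∅
2(c) covers 0:c
3(f) covers ∅
4(e) covers ∅
floor of heap: 0:c, 1:d, 3:f, 4:e
completions by unplaced set U, small U first (add the entries for U minus each lowest piece of U):
  |U|=1: {1}:1  {2}:1  {3}:1  {4}:1
  |U|=2: {0,2}:1  {1,2}:2  {1,3}:2  {1,4}:2  {2,3}:2  {2,4}:2  {3,4}:2
  |U|=3: {0,1,2}:3  {0,2,3}:3  {0,2,4}:3  {1,2,3}:6  {1,2,4}:6  {1,3,4}:6  {2,3,4}:6
  start at 0(c): 24
  start at 1(d): 12
  start at 3(f): 12
  start at 4(e): 12
sum over floor = 60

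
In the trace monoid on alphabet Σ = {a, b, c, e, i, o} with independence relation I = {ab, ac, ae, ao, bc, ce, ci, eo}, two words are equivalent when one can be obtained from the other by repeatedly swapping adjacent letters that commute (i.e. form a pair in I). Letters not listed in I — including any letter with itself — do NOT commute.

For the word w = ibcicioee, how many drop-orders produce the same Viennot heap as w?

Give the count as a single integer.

0(i) covers ∅
1(b) covers 0:i
2(c) covers ∅
3(i) covers 1:b
4(c) covers 2:c
5(i) covers 3:i
6(o) covers 4:c, 5:i
7(e) covers 5:i
8(e) covers 7:e
floor of heap: 0:i, 2:c
completions by unplaced set U, small U first (add the entries for U minus each lowest piece of U):
  |U|=1: {6}:1  {8}:1
  |U|=2: {4,6}:1  {6,8}:2  {7,8}:1
  |U|=3: {2,4,6}:1  {4,6,8}:3  {6,7,8}:3
  |U|=4: {2,4,6,8}:4  {4,6,7,8}:6  {5,6,7,8}:3
  |U|=5: {2,4,6,7,8}:10  {3,5,6,7,8}:3  {4,5,6,7,8}:9
  |U|=6: {1,3,5,6,7,8}:3  {2,4,5,6,7,8}:19  {3,4,5,6,7,8}:12
  |U|=7: {0,1,3,5,6,7,8}:3  {1,3,4,5,6,7,8}:15  {2,3,4,5,6,7,8}:31
  start at 0(i): 46
  start at 2(c): 18
sum over floor = 64

64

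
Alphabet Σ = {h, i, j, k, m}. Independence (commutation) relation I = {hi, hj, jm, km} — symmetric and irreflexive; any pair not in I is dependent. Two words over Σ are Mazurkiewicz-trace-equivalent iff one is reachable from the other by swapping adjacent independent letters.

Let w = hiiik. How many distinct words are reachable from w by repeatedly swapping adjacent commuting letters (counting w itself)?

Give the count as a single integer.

4

0(h) covers ∅
1(i) covers ∅
2(i) covers 1:i
3(i) covers 2:i
4(k) covers 0:h, 3:i
floor of heap: 0:h, 1:i
completions by unplaced set U, small U first (add the entries for U minus each lowest piece of U):
  |U|=1: {4}:1
  |U|=2: {0,4}:1  {3,4}:1
  |U|=3: {0,3,4}:2  {2,3,4}:1
  start at 0(h): 1
  start at 1(i): 3
sum over floor = 4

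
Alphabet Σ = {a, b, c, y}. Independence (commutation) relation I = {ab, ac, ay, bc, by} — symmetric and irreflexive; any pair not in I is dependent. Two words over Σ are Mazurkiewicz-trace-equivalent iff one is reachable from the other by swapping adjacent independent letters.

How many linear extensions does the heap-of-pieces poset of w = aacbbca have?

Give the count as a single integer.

210

drop 0:a onto floor
drop 1:a onto {0:a}
drop 2:c onto floor
drop 3:b onto floor
drop 4:b onto {3:b}
drop 5:c onto {2:c}
drop 6:a onto {1:a}
ground layer = {0:a, 2:c, 3:b}
drop-orders for the pieces not yet dropped (sum over which currently-grounded one goes next):
  1 to go: {4} 1  {5} 1  {6} 1
  2 to go: {1,6} 1  {2,5} 1  {3,4} 1  {4,5} 2  {4,6} 2  {5,6} 2
  3 to go: {0,1,6} 1  {1,4,6} 3  {1,5,6} 3  {2,4,5} 3  {2,5,6} 3  {3,4,5} 3  {3,4,6} 3  {4,5,6} 6
  4 to go: {0,1,4,6} 4  {0,1,5,6} 4  {1,2,5,6} 6  {1,3,4,6} 6  {1,4,5,6} 12  {2,3,4,5} 6  {2,4,5,6} 12  {3,4,5,6} 12
  5 to go: {0,1,2,5,6} 10  {0,1,3,4,6} 10  {0,1,4,5,6} 20  {1,2,4,5,6} 30  {1,3,4,5,6} 30  {2,3,4,5,6} 30
  if 0:a drops first: 90 orders
  if 2:c drops first: 60 orders
  if 3:b drops first: 60 orders
heap linearizations: 210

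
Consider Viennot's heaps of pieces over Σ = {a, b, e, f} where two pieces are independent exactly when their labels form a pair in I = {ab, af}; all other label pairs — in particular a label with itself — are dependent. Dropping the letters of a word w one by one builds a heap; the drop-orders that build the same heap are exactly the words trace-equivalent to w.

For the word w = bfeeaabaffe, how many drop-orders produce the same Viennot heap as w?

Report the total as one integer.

20

#0=b has no predecessor
#1=f depends on [0:b]
#2=e depends on [1:f]
#3=e depends on [2:e]
#4=a depends on [3:e]
#5=a depends on [4:a]
#6=b depends on [3:e]
#7=a depends on [5:a]
#8=f depends on [6:b]
#9=f depends on [8:f]
#10=e depends on [7:a, 9:f]
sources: [0:b]
N(rest) = Σ N(rest − s) over sources s of rest; N(one piece) = 1:
  size 1 → [10]=1
  size 2 → [7,10]=1  [9,10]=1
  size 3 → [5,7,10]=1  [7,9,10]=2  [8,9,10]=1
  size 4 → [4,5,7,10]=1  [5,7,9,10]=3  [6,8,9,10]=1  [7,8,9,10]=3
  size 5 → [4,5,7,9,10]=4  [5,7,8,9,10]=6  [6,7,8,9,10]=4
  size 6 → [4,5,7,8,9,10]=10  [5,6,7,8,9,10]=10
  size 7 → [4,5,6,7,8,9,10]=20
  size 8 → [3,4,5,6,7,8,9,10]=20
  size 9 → [2,3,4,5,6,7,8,9,10]=20
  first=0(b) contributes 20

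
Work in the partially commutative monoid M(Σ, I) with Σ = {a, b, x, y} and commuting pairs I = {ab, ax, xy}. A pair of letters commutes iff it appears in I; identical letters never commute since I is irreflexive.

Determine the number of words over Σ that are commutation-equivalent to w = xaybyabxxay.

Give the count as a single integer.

drop 0:x onto floor
drop 1:a onto floor
drop 2:y onto {1:a}
drop 3:b onto {0:x, 2:y}
drop 4:y onto {3:b}
drop 5:a onto {4:y}
drop 6:b onto {4:y}
drop 7:x onto {6:b}
drop 8:x onto {7:x}
drop 9:a onto {5:a}
drop 10:y onto {6:b, 9:a}
ground layer = {0:x, 1:a}
drop-orders for the pieces not yet dropped (sum over which currently-grounded one goes next):
  1 to go: {8} 1  {10} 1
  2 to go: {7,8} 1  {8,10} 2  {9,10} 1
  3 to go: {5,9,10} 1  {7,8,10} 3  {8,9,10} 3
  4 to go: {5,8,9,10} 4  {6,7,8,10} 3  {7,8,9,10} 6
  5 to go: {5,7,8,9,10} 10  {6,7,8,9,10} 9
  6 to go: {5,6,7,8,9,10} 19
  7 to go: {4,5,6,7,8,9,10} 19
  8 to go: {3,4,5,6,7,8,9,10} 19
  9 to go: {0,3,4,5,6,7,8,9,10} 19  {2,3,4,5,6,7,8,9,10} 19
  if 0:x drops first: 19 orders
  if 1:a drops first: 38 orders
heap linearizations: 57

57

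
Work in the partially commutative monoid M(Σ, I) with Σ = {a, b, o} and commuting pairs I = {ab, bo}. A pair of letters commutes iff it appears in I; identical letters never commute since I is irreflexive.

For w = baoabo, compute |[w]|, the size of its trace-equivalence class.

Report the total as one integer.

drop 0:b onto floor
drop 1:a onto floor
drop 2:o onto {1:a}
drop 3:a onto {2:o}
drop 4:b onto {0:b}
drop 5:o onto {3:a}
ground layer = {0:b, 1:a}
drop-orders for the pieces not yet dropped (sum over which currently-grounded one goes next):
  1 to go: {4} 1  {5} 1
  2 to go: {0,4} 1  {3,5} 1  {4,5} 2
  3 to go: {0,4,5} 3  {2,3,5} 1  {3,4,5} 3
  4 to go: {0,3,4,5} 6  {1,2,3,5} 1  {2,3,4,5} 4
  if 0:b drops first: 5 orders
  if 1:a drops first: 10 orders
heap linearizations: 15

15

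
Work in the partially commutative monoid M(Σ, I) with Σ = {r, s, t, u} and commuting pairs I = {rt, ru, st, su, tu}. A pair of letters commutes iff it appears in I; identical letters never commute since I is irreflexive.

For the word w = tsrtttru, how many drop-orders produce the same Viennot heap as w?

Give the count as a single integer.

drop 0:t onto floor
drop 1:s onto floor
drop 2:r onto {1:s}
drop 3:t onto {0:t}
drop 4:t onto {3:t}
drop 5:t onto {4:t}
drop 6:r onto {2:r}
drop 7:u onto floor
ground layer = {0:t, 1:s, 7:u}
drop-orders for the pieces not yet dropped (sum over which currently-grounded one goes next):
  1 to go: {5} 1  {6} 1  {7} 1
  2 to go: {2,6} 1  {4,5} 1  {5,6} 2  {5,7} 2  {6,7} 2
  3 to go: {1,2,6} 1  {2,5,6} 3  {2,6,7} 3  {3,4,5} 1  {4,5,6} 3  {4,5,7} 3  {5,6,7} 6
  4 to go: {0,3,4,5} 1  {1,2,5,6} 4  {1,2,6,7} 4  {2,4,5,6} 6  {2,5,6,7} 12  {3,4,5,6} 4  {3,4,5,7} 4  {4,5,6,7} 12
  5 to go: {0,3,4,5,6} 5  {0,3,4,5,7} 5  {1,2,4,5,6} 10  {1,2,5,6,7} 20  {2,3,4,5,6} 10  {2,4,5,6,7} 30  {3,4,5,6,7} 20
  6 to go: {0,2,3,4,5,6} 15  {0,3,4,5,6,7} 30  {1,2,3,4,5,6} 20  {1,2,4,5,6,7} 60  {2,3,4,5,6,7} 60
  if 0:t drops first: 140 orders
  if 1:s drops first: 105 orders
  if 7:u drops first: 35 orders
heap linearizations: 280

280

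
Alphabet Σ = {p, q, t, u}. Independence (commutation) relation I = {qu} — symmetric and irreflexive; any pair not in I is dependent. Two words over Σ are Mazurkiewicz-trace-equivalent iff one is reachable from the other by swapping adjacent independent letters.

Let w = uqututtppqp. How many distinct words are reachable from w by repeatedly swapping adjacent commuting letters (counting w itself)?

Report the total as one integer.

3

piece 0:u — minimal
piece 1:q — minimal
piece 2:u rests on {0:u}
piece 3:t rests on {1:q, 2:u}
piece 4:u rests on {3:t}
piece 5:t rests on {4:u}
piece 6:t rests on {5:t}
piece 7:p rests on {6:t}
piece 8:p rests on {7:p}
piece 9:q rests on {8:p}
piece 10:p rests on {9:q}
minimal pieces: {0:u, 1:q}
ways to finish when only these pieces remain (= sum over removing one remaining piece with nothing left below it):
  1 left: {10}→1
  2 left: {9,10}→1
  3 left: {8,9,10}→1
  4 left: {7,8,9,10}→1
  5 left: {6,7,8,9,10}→1
  6 left: {5,6,7,8,9,10}→1
  7 left: {4,5,6,7,8,9,10}→1
  8 left: {3,4,5,6,7,8,9,10}→1
  9 left: {1,3,4,5,6,7,8,9,10}→1  {2,3,4,5,6,7,8,9,10}→1
  placing 0:u first → 2 extensions
  placing 1:q first → 1 extensions
total linear extensions = 3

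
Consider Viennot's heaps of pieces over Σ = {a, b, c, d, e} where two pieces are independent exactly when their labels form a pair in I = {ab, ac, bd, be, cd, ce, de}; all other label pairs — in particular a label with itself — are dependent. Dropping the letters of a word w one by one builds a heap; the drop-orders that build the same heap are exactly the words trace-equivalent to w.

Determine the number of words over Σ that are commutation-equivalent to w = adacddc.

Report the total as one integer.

21

0(a) covers ∅
1(d) covers 0:a
2(a) covers 1:d
3(c) covers ∅
4(d) covers 2:a
5(d) covers 4:d
6(c) covers 3:c
floor of heap: 0:a, 3:c
completions by unplaced set U, small U first (add the entries for U minus each lowest piece of U):
  |U|=1: {5}:1  {6}:1
  |U|=2: {3,6}:1  {4,5}:1  {5,6}:2
  |U|=3: {2,4,5}:1  {3,5,6}:3  {4,5,6}:3
  |U|=4: {1,2,4,5}:1  {2,4,5,6}:4  {3,4,5,6}:6
  |U|=5: {0,1,2,4,5}:1  {1,2,4,5,6}:5  {2,3,4,5,6}:10
  start at 0(a): 15
  start at 3(c): 6
sum over floor = 21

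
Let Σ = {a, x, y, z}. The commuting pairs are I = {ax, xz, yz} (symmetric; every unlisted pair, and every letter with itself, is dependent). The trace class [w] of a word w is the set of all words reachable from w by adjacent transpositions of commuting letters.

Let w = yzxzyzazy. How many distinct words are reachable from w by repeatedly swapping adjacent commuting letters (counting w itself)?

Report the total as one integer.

40

piece 0:y — minimal
piece 1:z — minimal
piece 2:x rests on {0:y}
piece 3:z rests on {1:z}
piece 4:y rests on {2:x}
piece 5:z rests on {3:z}
piece 6:a rests on {4:y, 5:z}
piece 7:z rests on {6:a}
piece 8:y rests on {6:a}
minimal pieces: {0:y, 1:z}
ways to finish when only these pieces remain (= sum over removing one remaining piece with nothing left below it):
  1 left: {7}→1  {8}→1
  2 left: {7,8}→2
  3 left: {6,7,8}→2
  4 left: {4,6,7,8}→2  {5,6,7,8}→2
  5 left: {2,4,6,7,8}→2  {3,5,6,7,8}→2  {4,5,6,7,8}→4
  6 left: {0,2,4,6,7,8}→2  {1,3,5,6,7,8}→2  {2,4,5,6,7,8}→6  {3,4,5,6,7,8}→6
  7 left: {0,2,4,5,6,7,8}→8  {1,3,4,5,6,7,8}→8  {2,3,4,5,6,7,8}→12
  placing 0:y first → 20 extensions
  placing 1:z first → 20 extensions
total linear extensions = 40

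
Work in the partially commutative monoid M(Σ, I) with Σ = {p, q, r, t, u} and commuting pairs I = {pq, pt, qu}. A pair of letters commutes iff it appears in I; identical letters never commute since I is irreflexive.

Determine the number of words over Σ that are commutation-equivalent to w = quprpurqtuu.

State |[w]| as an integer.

3

#0=q has no predecessor
#1=u has no predecessor
#2=p depends on [1:u]
#3=r depends on [0:q, 2:p]
#4=p depends on [3:r]
#5=u depends on [4:p]
#6=r depends on [5:u]
#7=q depends on [6:r]
#8=t depends on [7:q]
#9=u depends on [8:t]
#10=u depends on [9:u]
sources: [0:q, 1:u]
N(rest) = Σ N(rest − s) over sources s of rest; N(one piece) = 1:
  size 1 → [10]=1
  size 2 → [9,10]=1
  size 3 → [8,9,10]=1
  size 4 → [7,8,9,10]=1
  size 5 → [6,7,8,9,10]=1
  size 6 → [5,6,7,8,9,10]=1
  size 7 → [4,5,6,7,8,9,10]=1
  size 8 → [3,4,5,6,7,8,9,10]=1
  size 9 → [0,3,4,5,6,7,8,9,10]=1  [2,3,4,5,6,7,8,9,10]=1
  first=0(q) contributes 1
  first=1(u) contributes 2
|[w]| = 3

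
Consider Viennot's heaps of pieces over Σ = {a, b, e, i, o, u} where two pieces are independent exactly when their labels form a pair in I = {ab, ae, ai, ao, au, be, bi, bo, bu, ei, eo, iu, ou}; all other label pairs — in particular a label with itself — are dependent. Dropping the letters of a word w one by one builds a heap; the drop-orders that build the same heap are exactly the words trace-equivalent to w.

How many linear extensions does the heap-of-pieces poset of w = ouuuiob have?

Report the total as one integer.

140

piece 0:o — minimal
piece 1:u — minimal
piece 2:u rests on {1:u}
piece 3:u rests on {2:u}
piece 4:i rests on {0:o}
piece 5:o rests on {4:i}
piece 6:b — minimal
minimal pieces: {0:o, 1:u, 6:b}
ways to finish when only these pieces remain (= sum over removing one remaining piece with nothing left below it):
  1 left: {3}→1  {5}→1  {6}→1
  2 left: {2,3}→1  {3,5}→2  {3,6}→2  {4,5}→1  {5,6}→2
  3 left: {0,4,5}→1  {1,2,3}→1  {2,3,5}→3  {2,3,6}→3  {3,4,5}→3  {3,5,6}→6  {4,5,6}→3
  4 left: {0,3,4,5}→4  {0,4,5,6}→4  {1,2,3,5}→4  {1,2,3,6}→4  {2,3,4,5}→6  {2,3,5,6}→12  {3,4,5,6}→12
  5 left: {0,2,3,4,5}→10  {0,3,4,5,6}→20  {1,2,3,4,5}→10  {1,2,3,5,6}→20  {2,3,4,5,6}→30
  placing 0:o first → 60 extensions
  placing 1:u first → 60 extensions
  placing 6:b first → 20 extensions
total linear extensions = 140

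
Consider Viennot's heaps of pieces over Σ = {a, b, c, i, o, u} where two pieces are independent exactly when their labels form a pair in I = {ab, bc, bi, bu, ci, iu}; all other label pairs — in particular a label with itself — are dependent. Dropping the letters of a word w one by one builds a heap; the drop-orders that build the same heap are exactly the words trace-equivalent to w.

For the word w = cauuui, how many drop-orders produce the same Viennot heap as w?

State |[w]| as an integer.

piece 0:c — minimal
piece 1:a rests on {0:c}
piece 2:u rests on {1:a}
piece 3:u rests on {2:u}
piece 4:u rests on {3:u}
piece 5:i rests on {1:a}
minimal pieces: {0:c}
ways to finish when only these pieces remain (= sum over removing one remaining piece with nothing left below it):
  1 left: {4}→1  {5}→1
  2 left: {3,4}→1  {4,5}→2
  3 left: {2,3,4}→1  {3,4,5}→3
  4 left: {2,3,4,5}→4
  placing 0:c first → 4 extensions

4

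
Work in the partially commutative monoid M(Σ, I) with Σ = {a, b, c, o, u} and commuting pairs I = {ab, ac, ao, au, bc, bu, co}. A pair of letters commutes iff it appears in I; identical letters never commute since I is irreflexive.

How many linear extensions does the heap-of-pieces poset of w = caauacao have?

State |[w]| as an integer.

#0=c has no predecessor
#1=a has no predecessor
#2=a depends on [1:a]
#3=u depends on [0:c]
#4=a depends on [2:a]
#5=c depends on [3:u]
#6=a depends on [4:a]
#7=o depends on [3:u]
sources: [0:c, 1:a]
N(rest) = Σ N(rest − s) over sources s of rest; N(one piece) = 1:
  size 1 → [5]=1  [6]=1  [7]=1
  size 2 → [4,6]=1  [5,6]=2  [5,7]=2  [6,7]=2
  size 3 → [2,4,6]=1  [3,5,7]=2  [4,5,6]=3  [4,6,7]=3  [5,6,7]=6
  size 4 → [0,3,5,7]=2  [1,2,4,6]=1  [2,4,5,6]=4  [2,4,6,7]=4  [3,5,6,7]=8  [4,5,6,7]=12
  size 5 → [0,3,5,6,7]=10  [1,2,4,5,6]=5  [1,2,4,6,7]=5  [2,4,5,6,7]=20  [3,4,5,6,7]=20
  size 6 → [0,3,4,5,6,7]=30  [1,2,4,5,6,7]=30  [2,3,4,5,6,7]=40
  first=0(c) contributes 70
  first=1(a) contributes 70
|[w]| = 140

140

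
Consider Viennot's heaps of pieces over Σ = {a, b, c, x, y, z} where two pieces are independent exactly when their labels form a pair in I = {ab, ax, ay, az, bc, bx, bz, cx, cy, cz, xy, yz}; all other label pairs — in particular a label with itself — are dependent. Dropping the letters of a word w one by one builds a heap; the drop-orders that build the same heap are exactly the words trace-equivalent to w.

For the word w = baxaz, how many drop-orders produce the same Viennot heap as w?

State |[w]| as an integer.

drop 0:b onto floor
drop 1:a onto floor
drop 2:x onto floor
drop 3:a onto {1:a}
drop 4:z onto {2:x}
ground layer = {0:b, 1:a, 2:x}
drop-orders for the pieces not yet dropped (sum over which currently-grounded one goes next):
  1 to go: {0} 1  {3} 1  {4} 1
  2 to go: {0,3} 2  {0,4} 2  {1,3} 1  {2,4} 1  {3,4} 2
  3 to go: {0,1,3} 3  {0,2,4} 3  {0,3,4} 6  {1,3,4} 3  {2,3,4} 3
  if 0:b drops first: 6 orders
  if 1:a drops first: 12 orders
  if 2:x drops first: 12 orders
heap linearizations: 30

30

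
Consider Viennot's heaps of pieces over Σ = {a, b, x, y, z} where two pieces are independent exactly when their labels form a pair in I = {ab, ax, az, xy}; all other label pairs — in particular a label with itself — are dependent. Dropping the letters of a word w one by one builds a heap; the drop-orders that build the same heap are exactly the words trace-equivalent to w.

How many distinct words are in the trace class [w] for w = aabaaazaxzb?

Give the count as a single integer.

462

#0=a has no predecessor
#1=a depends on [0:a]
#2=b has no predecessor
#3=a depends on [1:a]
#4=a depends on [3:a]
#5=a depends on [4:a]
#6=z depends on [2:b]
#7=a depends on [5:a]
#8=x depends on [6:z]
#9=z depends on [8:x]
#10=b depends on [9:z]
sources: [0:a, 2:b]
N(rest) = Σ N(rest − s) over sources s of rest; N(one piece) = 1:
  size 1 → [7]=1  [10]=1
  size 2 → [5,7]=1  [7,10]=2  [9,10]=1
  size 3 → [4,5,7]=1  [5,7,10]=3  [7,9,10]=3  [8,9,10]=1
  size 4 → [3,4,5,7]=1  [4,5,7,10]=4  [5,7,9,10]=6  [6,8,9,10]=1  [7,8,9,10]=4
  size 5 → [1,3,4,5,7]=1  [2,6,8,9,10]=1  [3,4,5,7,10]=5  [4,5,7,9,10]=10  [5,7,8,9,10]=10  [6,7,8,9,10]=5
  size 6 → [0,1,3,4,5,7]=1  [1,3,4,5,7,10]=6  [2,6,7,8,9,10]=6  [3,4,5,7,9,10]=15  [4,5,7,8,9,10]=20  [5,6,7,8,9,10]=15
  size 7 → [0,1,3,4,5,7,10]=7  [1,3,4,5,7,9,10]=21  [2,5,6,7,8,9,10]=21  [3,4,5,7,8,9,10]=35  [4,5,6,7,8,9,10]=35
  size 8 → [0,1,3,4,5,7,9,10]=28  [1,3,4,5,7,8,9,10]=56  [2,4,5,6,7,8,9,10]=56  [3,4,5,6,7,8,9,10]=70
  size 9 → [0,1,3,4,5,7,8,9,10]=84  [1,3,4,5,6,7,8,9,10]=126  [2,3,4,5,6,7,8,9,10]=126
  first=0(a) contributes 252
  first=2(b) contributes 210
|[w]| = 462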